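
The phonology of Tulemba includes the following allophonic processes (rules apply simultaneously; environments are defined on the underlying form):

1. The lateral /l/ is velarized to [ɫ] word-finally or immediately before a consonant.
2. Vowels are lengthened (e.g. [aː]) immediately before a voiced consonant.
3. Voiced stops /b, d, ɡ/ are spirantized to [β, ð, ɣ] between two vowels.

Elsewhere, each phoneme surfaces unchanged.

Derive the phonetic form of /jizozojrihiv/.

[jiːzoːzoːjrihiːv]

/j/ — not in any rule's target class → [j].
/i/ (between /j/ and /z/) occurs before a voiced consonant → [iː] by rule 2.
/z/ (between /i/ and /o/): no rule targets it → [z].
Rule 2 applies to /o/ (between /z/ and /z/: before a voiced consonant) → [oː].
/z/ (between /o/ and /o/): no rule targets it → [z].
Rule 2 applies to /o/ (between /z/ and /j/: before a voiced consonant) → [oː].
/j/ stays [j].
/r/ (between /j/ and /i/) is unaffected → [r].
/i/ (between /r/ and /h/): rule 2 targets it, but not before a voiced consonant → unchanged [i].
/h/ (between /i/ and /i/) is unaffected → [h].
Rule 2 applies to /i/ (between /h/ and /v/: before a voiced consonant) → [iː].
/v/ stays [v].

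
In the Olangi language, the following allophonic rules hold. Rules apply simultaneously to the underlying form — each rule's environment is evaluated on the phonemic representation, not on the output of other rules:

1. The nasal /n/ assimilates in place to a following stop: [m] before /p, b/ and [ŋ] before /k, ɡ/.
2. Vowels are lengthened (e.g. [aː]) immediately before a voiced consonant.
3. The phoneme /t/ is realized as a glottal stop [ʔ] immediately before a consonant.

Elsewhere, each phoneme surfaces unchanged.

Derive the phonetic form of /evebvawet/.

/e/ meets the environment for rule 2 (before a voiced consonant) → [eː].
/v/ — not in any rule's target class → [v].
/e/ — between /v/ and /b/, before a voiced consonant — surfaces as [eː] (rule 2).
/b/ (between /e/ and /v/) is unaffected → [b].
/v/ (between /b/ and /a/) is unaffected → [v].
/a/ — between /v/ and /w/, before a voiced consonant — surfaces as [aː] (rule 2).
/w/ (between /a/ and /e/) is unaffected → [w].
/e/ — between /w/ and /t/; rule 2 does not apply here → [e].
/t/ (word-final) fails the environment for rule 3, so it stays [t].

[eːveːbvaːwet]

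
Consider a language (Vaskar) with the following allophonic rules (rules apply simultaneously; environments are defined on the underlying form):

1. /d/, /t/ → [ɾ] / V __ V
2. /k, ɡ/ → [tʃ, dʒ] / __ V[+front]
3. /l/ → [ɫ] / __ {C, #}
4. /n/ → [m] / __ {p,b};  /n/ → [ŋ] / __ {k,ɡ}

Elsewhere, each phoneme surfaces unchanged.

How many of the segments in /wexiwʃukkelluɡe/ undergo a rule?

3

Segments that undergo a rule: /k/ → [tʃ] (rule 2); /l/ → [ɫ] (rule 3); /ɡ/ → [dʒ] (rule 2).
All other segments surface unchanged.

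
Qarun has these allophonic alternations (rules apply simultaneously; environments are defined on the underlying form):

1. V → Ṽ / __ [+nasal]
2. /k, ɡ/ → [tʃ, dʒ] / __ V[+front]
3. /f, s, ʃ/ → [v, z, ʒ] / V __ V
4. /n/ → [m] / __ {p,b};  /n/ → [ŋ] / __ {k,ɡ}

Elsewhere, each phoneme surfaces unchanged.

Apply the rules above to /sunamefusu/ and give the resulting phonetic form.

/s/ (word-initial) is in the target of rule 3 but the environment (between two vowels) is not met → [s].
/u/ — between /s/ and /n/, before a nasal consonant — surfaces as [ũ] (rule 1).
/n/ — between /u/ and /a/; rule 4 does not apply here → [n].
/a/ (between /n/ and /m/): before a nasal consonant, so rule 1 applies → [ã].
/m/ (between /a/ and /e/): no rule targets it → [m].
/e/ (between /m/ and /f/) fails the environment for rule 1, so it stays [e].
Rule 3 applies to /f/ (between /e/ and /u/: between two vowels) → [v].
/u/ (between /f/ and /s/): rule 1 targets it, but not before a nasal consonant → unchanged [u].
/s/ (between /u/ and /u/): between two vowels, so rule 3 applies → [z].
/u/ (word-final) fails the environment for rule 1, so it stays [u].

[sũnãmevuzu]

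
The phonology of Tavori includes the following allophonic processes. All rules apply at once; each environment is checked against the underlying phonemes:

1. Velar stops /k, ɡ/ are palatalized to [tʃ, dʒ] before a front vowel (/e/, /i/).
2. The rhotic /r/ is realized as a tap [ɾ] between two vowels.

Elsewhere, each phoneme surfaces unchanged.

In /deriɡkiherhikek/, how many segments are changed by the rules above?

3

Segments that undergo a rule: /r/ → [ɾ] (rule 2); /k/ → [tʃ] (rule 1); /k/ → [tʃ] (rule 1).
All other segments surface unchanged.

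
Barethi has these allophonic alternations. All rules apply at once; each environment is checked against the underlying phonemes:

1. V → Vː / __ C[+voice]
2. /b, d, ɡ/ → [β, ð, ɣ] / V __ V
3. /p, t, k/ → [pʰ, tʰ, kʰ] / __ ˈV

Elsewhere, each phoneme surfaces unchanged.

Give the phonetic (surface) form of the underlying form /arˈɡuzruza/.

/a/ — word-initial, before a voiced consonant — surfaces as [aː] (rule 1).
/r/ — not in any rule's target class → [r].
/ɡ/ (between /r/ and /u/): rule 2 targets it, but not between two vowels → unchanged [ɡ].
/u/ (between /ɡ/ and /z/) occurs before a voiced consonant → [uː] by rule 1.
/z/ (between /u/ and /r/) is unaffected → [z].
/r/ stays [r].
Rule 1 applies to /u/ (between /r/ and /z/: before a voiced consonant) → [uː].
/z/ — not in any rule's target class → [z].
/a/ (word-final) fails the environment for rule 1, so it stays [a].

[aːrˈɡuːzruːza]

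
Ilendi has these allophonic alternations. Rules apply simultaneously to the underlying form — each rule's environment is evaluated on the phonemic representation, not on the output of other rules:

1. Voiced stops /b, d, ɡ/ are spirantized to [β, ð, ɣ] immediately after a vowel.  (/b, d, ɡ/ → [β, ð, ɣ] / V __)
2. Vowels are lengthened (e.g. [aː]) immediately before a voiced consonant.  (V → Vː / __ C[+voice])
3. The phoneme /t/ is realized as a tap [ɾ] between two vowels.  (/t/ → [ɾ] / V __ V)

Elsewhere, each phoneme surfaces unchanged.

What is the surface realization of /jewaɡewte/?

/e/ (between /j/ and /w/): before a voiced consonant, so rule 2 applies → [eː].
/a/ (between /w/ and /ɡ/) occurs before a voiced consonant → [aː] by rule 2.
/ɡ/ (between /a/ and /e/) occurs immediately after a vowel → [ɣ] by rule 1.
Rule 2 applies to /e/ (between /ɡ/ and /w/: before a voiced consonant) → [eː].
/t/ (between /w/ and /e/) is in the target of rule 3 but the environment (between two vowels) is not met → [t].
/e/ — word-final; rule 2 does not apply here → [e].

[jeːwaːɣeːwte]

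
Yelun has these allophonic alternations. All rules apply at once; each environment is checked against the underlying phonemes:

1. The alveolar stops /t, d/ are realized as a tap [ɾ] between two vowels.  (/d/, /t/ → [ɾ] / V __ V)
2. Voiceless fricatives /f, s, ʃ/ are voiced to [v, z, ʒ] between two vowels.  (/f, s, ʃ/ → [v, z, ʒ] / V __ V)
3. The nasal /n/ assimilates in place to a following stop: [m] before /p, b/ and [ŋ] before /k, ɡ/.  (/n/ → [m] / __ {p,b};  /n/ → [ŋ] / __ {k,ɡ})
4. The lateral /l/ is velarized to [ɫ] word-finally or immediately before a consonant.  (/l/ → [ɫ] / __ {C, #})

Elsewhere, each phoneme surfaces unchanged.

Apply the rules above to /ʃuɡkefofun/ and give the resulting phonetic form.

/ʃ/ — word-initial; rule 2 does not apply here → [ʃ].
/u/ — not in any rule's target class → [u].
/ɡ/ (between /u/ and /k/): no rule targets it → [ɡ].
/k/ (between /ɡ/ and /e/): no rule targets it → [k].
/e/ — not in any rule's target class → [e].
/f/ (between /e/ and /o/) occurs between two vowels → [v] by rule 2.
/o/ (between /f/ and /f/): no rule targets it → [o].
/f/ (between /o/ and /u/) occurs between two vowels → [v] by rule 2.
/u/ — not in any rule's target class → [u].
/n/ (word-final): rule 3 targets it, but not before a labial or velar stop → unchanged [n].

[ʃuɡkevovun]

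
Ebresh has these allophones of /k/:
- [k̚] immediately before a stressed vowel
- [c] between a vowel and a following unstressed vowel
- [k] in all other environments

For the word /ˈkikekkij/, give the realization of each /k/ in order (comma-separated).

[k̚], [c], [k], [k]

Occurrence 1 (position 1): immediately before a stressed vowel → [k̚].
Occurrence 2 (position 3): between a vowel and a following unstressed vowel → [c].
Occurrence 3 (position 5): no conditioning environment matches → elsewhere allophone [k].
Occurrence 4 (position 6): no conditioning environment matches → elsewhere allophone [k].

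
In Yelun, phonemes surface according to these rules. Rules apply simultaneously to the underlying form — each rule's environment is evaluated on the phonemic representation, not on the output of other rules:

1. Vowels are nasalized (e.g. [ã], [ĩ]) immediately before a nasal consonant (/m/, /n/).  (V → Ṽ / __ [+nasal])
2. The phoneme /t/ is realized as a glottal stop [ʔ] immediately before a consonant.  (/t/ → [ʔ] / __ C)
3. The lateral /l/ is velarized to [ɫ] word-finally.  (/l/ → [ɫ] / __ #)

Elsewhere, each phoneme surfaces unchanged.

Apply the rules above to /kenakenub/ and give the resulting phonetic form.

[kẽnakẽnub]

/e/ (between /k/ and /n/): before a nasal consonant, so rule 1 applies → [ẽ].
/a/ — between /n/ and /k/; rule 1 does not apply here → [a].
/e/ — between /k/ and /n/, before a nasal consonant — surfaces as [ẽ] (rule 1).
/u/ (between /n/ and /b/): rule 1 targets it, but not before a nasal consonant → unchanged [u].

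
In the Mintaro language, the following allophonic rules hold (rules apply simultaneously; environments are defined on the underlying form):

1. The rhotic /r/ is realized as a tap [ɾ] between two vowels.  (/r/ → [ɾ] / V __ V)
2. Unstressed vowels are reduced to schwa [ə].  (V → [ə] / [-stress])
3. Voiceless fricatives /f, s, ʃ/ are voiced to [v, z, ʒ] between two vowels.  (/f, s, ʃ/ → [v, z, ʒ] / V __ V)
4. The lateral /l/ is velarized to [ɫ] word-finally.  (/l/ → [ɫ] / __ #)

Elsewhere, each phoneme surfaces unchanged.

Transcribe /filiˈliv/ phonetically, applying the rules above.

/f/ (word-initial): rule 3 targets it, but not between two vowels → unchanged [f].
/i/ — between /f/ and /l/, in an unstressed syllable — surfaces as [ə] (rule 2).
/l/ (between /i/ and /i/) is in the target of rule 4 but the environment (word-finally) is not met → [l].
/i/ (between /l/ and /l/): in an unstressed syllable, so rule 2 applies → [ə].
/l/ (between /i/ and /i/) is in the target of rule 4 but the environment (word-finally) is not met → [l].
/i/ — between /l/ and /v/; rule 2 does not apply here → [i].

[fələˈliv]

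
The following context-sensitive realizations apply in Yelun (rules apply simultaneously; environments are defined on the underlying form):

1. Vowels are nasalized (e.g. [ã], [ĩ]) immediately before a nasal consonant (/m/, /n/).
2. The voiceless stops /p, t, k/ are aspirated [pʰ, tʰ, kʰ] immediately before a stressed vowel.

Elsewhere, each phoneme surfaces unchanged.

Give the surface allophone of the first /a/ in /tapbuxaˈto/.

[a]

/a/ (between /t/ and /p/) is in the target of rule 1 but the environment (before a nasal consonant) is not met → [a].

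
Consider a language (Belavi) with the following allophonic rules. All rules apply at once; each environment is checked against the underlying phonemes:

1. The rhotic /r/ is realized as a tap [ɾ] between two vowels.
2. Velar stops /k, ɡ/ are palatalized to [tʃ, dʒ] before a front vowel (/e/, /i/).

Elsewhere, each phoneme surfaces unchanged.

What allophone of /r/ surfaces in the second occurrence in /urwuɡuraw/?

/r/ — between /u/ and /a/, between two vowels — surfaces as [ɾ] (rule 1).

[ɾ]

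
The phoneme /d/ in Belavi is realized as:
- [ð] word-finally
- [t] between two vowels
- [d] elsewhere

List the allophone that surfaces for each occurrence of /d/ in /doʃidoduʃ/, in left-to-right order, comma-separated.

Occurrence 1 (position 1): no conditioning environment matches → elsewhere allophone [d].
Occurrence 2 (position 5): between two vowels → [t].
Occurrence 3 (position 7): between two vowels → [t].

[d], [t], [t]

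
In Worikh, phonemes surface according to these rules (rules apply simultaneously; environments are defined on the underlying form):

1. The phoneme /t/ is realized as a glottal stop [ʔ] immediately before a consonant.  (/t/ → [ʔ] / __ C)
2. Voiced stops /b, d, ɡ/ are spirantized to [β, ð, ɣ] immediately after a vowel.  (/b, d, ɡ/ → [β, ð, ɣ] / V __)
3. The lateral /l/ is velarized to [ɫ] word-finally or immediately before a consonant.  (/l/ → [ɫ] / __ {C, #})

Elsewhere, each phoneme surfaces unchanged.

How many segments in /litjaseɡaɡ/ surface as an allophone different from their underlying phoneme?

3

Segments that undergo a rule: /t/ → [ʔ] (rule 1); /ɡ/ → [ɣ] (rule 2); /ɡ/ → [ɣ] (rule 2).
All other segments surface unchanged.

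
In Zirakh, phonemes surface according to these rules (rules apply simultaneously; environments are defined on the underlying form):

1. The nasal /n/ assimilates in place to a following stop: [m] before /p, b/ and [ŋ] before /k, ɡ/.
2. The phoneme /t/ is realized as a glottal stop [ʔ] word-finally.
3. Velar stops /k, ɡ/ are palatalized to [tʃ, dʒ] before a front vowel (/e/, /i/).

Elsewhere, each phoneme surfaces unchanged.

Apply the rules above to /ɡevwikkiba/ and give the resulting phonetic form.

[dʒevwiktʃiba]

Rule 3 applies to /ɡ/ (word-initial: before a front vowel) → [dʒ].
/e/ (between /ɡ/ and /v/): no rule targets it → [e].
/v/ (between /e/ and /w/): no rule targets it → [v].
/w/ stays [w].
/i/ — not in any rule's target class → [i].
/k/ (between /i/ and /k/) fails the environment for rule 3, so it stays [k].
Rule 3 applies to /k/ (between /k/ and /i/: before a front vowel) → [tʃ].
/i/ — not in any rule's target class → [i].
/b/ — not in any rule's target class → [b].
/a/ (word-final) is unaffected → [a].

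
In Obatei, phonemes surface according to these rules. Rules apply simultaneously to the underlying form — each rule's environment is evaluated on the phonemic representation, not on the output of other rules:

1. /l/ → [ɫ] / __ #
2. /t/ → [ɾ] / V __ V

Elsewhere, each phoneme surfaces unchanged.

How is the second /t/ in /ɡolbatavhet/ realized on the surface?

/t/ — word-final; rule 2 does not apply here → [t].

[t]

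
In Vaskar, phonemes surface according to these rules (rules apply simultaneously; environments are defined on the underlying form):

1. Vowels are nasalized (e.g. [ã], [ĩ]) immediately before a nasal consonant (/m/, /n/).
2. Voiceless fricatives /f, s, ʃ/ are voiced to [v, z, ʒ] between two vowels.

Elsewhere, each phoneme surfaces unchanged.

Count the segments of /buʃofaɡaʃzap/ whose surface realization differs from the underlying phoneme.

Segments that undergo a rule: /ʃ/ → [ʒ] (rule 2); /f/ → [v] (rule 2).
All other segments surface unchanged.

2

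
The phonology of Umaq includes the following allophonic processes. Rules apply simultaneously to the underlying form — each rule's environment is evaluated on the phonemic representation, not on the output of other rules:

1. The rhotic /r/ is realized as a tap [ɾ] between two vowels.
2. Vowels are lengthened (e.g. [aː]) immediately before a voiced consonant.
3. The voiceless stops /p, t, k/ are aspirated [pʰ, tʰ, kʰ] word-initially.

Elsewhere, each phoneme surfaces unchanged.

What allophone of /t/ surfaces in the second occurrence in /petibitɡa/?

[t]

/t/ (between /i/ and /ɡ/) is in the target of rule 3 but the environment (word-initially) is not met → [t].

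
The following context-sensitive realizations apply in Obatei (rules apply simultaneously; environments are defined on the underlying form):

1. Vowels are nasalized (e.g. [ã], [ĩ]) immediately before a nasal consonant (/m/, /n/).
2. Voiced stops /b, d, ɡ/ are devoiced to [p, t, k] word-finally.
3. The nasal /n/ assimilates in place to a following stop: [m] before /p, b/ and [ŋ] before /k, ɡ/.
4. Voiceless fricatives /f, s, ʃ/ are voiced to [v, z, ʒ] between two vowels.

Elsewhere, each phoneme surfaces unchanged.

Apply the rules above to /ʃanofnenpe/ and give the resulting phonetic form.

/ʃ/ (word-initial) is in the target of rule 4 but the environment (between two vowels) is not met → [ʃ].
/a/ (between /ʃ/ and /n/) occurs before a nasal consonant → [ã] by rule 1.
/n/ (between /a/ and /o/): rule 3 targets it, but not before a labial or velar stop → unchanged [n].
/o/ (between /n/ and /f/) is in the target of rule 1 but the environment (before a nasal consonant) is not met → [o].
/f/ (between /o/ and /n/) is in the target of rule 4 but the environment (between two vowels) is not met → [f].
/n/ — between /f/ and /e/; rule 3 does not apply here → [n].
/e/ meets the environment for rule 1 (before a nasal consonant) → [ẽ].
/n/ (between /e/ and /p/): before a labial or velar stop, so rule 3 applies → [m].
/p/ stays [p].
/e/ (word-final) fails the environment for rule 1, so it stays [e].

[ʃãnofnẽmpe]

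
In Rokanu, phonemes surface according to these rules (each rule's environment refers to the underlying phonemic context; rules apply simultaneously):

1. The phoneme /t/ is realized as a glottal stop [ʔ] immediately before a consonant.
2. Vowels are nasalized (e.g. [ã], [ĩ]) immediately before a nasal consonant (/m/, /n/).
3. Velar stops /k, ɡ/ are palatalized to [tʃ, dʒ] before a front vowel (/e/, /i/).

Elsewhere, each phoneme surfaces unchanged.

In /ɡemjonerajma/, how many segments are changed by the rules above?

3

Segments that undergo a rule: /ɡ/ → [dʒ] (rule 3); /e/ → [ẽ] (rule 2); /o/ → [õ] (rule 2).
All other segments surface unchanged.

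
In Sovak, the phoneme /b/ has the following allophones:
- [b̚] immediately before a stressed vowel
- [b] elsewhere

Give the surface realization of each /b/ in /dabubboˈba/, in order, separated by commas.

Occurrence 1 (position 3): no conditioning environment matches → elsewhere allophone [b].
Occurrence 2 (position 5): no conditioning environment matches → elsewhere allophone [b].
Occurrence 3 (position 6): no conditioning environment matches → elsewhere allophone [b].
Occurrence 4 (position 8): immediately before a stressed vowel → [b̚].

[b], [b], [b], [b̚]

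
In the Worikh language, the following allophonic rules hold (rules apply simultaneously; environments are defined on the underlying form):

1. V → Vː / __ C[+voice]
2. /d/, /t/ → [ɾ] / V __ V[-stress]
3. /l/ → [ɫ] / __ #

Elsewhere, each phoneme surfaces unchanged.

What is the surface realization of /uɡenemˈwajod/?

[uːɡeːneːmˈwaːjoːd]

Rule 1 applies to /u/ (word-initial: before a voiced consonant) → [uː].
/ɡ/ (between /u/ and /e/): no rule targets it → [ɡ].
/e/ — between /ɡ/ and /n/, before a voiced consonant — surfaces as [eː] (rule 1).
/n/ (between /e/ and /e/) is unaffected → [n].
/e/ meets the environment for rule 1 (before a voiced consonant) → [eː].
/m/ (between /e/ and /w/): no rule targets it → [m].
/w/ — not in any rule's target class → [w].
/a/ (between /w/ and /j/) occurs before a voiced consonant → [aː] by rule 1.
/j/ stays [j].
/o/ (between /j/ and /d/) occurs before a voiced consonant → [oː] by rule 1.
/d/ (word-final): rule 2 targets it, but not between a vowel and a following unstressed vowel → unchanged [d].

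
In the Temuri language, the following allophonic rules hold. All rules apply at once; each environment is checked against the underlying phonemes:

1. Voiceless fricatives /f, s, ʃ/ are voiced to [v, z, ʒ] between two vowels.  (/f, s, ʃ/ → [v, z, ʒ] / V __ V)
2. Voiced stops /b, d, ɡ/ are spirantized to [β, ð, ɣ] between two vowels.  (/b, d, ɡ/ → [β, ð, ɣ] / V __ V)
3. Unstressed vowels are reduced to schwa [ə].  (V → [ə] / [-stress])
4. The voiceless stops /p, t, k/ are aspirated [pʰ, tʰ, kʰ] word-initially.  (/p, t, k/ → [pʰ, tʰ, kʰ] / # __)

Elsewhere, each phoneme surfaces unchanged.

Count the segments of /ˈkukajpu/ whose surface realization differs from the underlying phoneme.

3

Segments that undergo a rule: /k/ → [kʰ] (rule 4); /a/ → [ə] (rule 3); /u/ → [ə] (rule 3).
All other segments surface unchanged.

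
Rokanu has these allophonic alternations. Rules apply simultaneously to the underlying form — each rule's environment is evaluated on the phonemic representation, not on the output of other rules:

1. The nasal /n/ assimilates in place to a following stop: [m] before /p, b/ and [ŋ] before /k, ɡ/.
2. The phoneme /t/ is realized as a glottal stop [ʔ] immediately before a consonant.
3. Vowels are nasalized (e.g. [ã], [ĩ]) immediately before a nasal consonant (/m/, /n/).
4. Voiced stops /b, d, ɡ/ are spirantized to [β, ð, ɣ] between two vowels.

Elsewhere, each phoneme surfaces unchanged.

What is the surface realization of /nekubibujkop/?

[nekuβiβujkop]

/n/ (word-initial): rule 1 targets it, but not before a labial or velar stop → unchanged [n].
/e/ — between /n/ and /k/; rule 3 does not apply here → [e].
/k/ (between /e/ and /u/) is unaffected → [k].
/u/ (between /k/ and /b/) is in the target of rule 3 but the environment (before a nasal consonant) is not met → [u].
/b/ (between /u/ and /i/): between two vowels, so rule 4 applies → [β].
/i/ (between /b/ and /b/) is in the target of rule 3 but the environment (before a nasal consonant) is not met → [i].
Rule 4 applies to /b/ (between /i/ and /u/: between two vowels) → [β].
/u/ (between /b/ and /j/): rule 3 targets it, but not before a nasal consonant → unchanged [u].
/j/ — not in any rule's target class → [j].
/k/ — not in any rule's target class → [k].
/o/ — between /k/ and /p/; rule 3 does not apply here → [o].
/p/ (word-final) is unaffected → [p].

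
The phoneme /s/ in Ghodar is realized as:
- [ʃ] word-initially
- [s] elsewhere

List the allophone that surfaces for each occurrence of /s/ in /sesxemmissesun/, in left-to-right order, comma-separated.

[ʃ], [s], [s], [s], [s]

Occurrence 1 (position 1): word-initially → [ʃ].
Occurrence 2 (position 3): no conditioning environment matches → elsewhere allophone [s].
Occurrence 3 (position 9): no conditioning environment matches → elsewhere allophone [s].
Occurrence 4 (position 10): no conditioning environment matches → elsewhere allophone [s].
Occurrence 5 (position 12): no conditioning environment matches → elsewhere allophone [s].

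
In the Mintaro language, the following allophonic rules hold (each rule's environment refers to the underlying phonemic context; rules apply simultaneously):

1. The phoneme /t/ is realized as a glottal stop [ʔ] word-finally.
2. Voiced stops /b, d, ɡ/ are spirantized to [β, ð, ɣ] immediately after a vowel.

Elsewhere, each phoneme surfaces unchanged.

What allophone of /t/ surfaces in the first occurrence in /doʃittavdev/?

/t/ (between /i/ and /t/) fails the environment for rule 1, so it stays [t].

[t]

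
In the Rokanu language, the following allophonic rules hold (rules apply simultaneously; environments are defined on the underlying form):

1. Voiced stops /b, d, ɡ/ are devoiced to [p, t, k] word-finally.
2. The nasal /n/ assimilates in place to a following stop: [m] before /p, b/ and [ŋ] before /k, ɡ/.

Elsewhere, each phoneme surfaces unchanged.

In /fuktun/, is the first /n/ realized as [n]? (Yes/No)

/n/ (word-final) is in the target of rule 2 but the environment (before a labial or velar stop) is not met → [n].
The actual realization is [n], which matches [n].

Yes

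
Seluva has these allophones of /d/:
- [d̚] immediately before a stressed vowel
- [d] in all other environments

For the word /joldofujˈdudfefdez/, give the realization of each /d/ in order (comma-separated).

[d], [d̚], [d], [d]

Occurrence 1 (position 4): no conditioning environment matches → elsewhere allophone [d].
Occurrence 2 (position 9): immediately before a stressed vowel → [d̚].
Occurrence 3 (position 11): no conditioning environment matches → elsewhere allophone [d].
Occurrence 4 (position 15): no conditioning environment matches → elsewhere allophone [d].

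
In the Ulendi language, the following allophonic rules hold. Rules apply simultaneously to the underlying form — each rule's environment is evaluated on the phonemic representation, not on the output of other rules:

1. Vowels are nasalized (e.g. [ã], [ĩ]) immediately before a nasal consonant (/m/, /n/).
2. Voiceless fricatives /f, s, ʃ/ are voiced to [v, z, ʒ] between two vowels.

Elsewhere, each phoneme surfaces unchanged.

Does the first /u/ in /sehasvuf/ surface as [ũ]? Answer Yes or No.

/u/ (between /v/ and /f/) is in the target of rule 1 but the environment (before a nasal consonant) is not met → [u].
The actual realization is [u], not [ũ].

No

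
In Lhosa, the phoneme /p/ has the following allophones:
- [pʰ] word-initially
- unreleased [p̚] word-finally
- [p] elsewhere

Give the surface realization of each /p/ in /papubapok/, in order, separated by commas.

Occurrence 1 (position 1): word-initially → [pʰ].
Occurrence 2 (position 3): no conditioning environment matches → elsewhere allophone [p].
Occurrence 3 (position 7): no conditioning environment matches → elsewhere allophone [p].

[pʰ], [p], [p]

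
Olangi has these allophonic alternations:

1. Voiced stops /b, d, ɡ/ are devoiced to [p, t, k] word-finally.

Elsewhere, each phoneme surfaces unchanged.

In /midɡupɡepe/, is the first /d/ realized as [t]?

/d/ (between /i/ and /ɡ/) is in the target of rule 1 but the environment (word-finally) is not met → [d].
The actual realization is [d], not [t].

No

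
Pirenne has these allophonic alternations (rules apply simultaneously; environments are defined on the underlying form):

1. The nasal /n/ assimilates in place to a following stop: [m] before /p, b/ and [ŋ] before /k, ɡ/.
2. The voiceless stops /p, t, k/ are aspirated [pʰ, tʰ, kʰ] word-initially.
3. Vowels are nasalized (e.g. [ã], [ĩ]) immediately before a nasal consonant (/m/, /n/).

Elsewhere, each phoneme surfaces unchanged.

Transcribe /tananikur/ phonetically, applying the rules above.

/t/ (word-initial): word-initially, so rule 2 applies → [tʰ].
/a/ (between /t/ and /n/): before a nasal consonant, so rule 3 applies → [ã].
/n/ — between /a/ and /a/; rule 1 does not apply here → [n].
/a/ meets the environment for rule 3 (before a nasal consonant) → [ã].
/n/ (between /a/ and /i/) fails the environment for rule 1, so it stays [n].
/i/ (between /n/ and /k/) is in the target of rule 3 but the environment (before a nasal consonant) is not met → [i].
/k/ (between /i/ and /u/) is in the target of rule 2 but the environment (word-initially) is not met → [k].
/u/ (between /k/ and /r/): rule 3 targets it, but not before a nasal consonant → unchanged [u].
/r/ (word-final) is unaffected → [r].

[tʰãnãnikur]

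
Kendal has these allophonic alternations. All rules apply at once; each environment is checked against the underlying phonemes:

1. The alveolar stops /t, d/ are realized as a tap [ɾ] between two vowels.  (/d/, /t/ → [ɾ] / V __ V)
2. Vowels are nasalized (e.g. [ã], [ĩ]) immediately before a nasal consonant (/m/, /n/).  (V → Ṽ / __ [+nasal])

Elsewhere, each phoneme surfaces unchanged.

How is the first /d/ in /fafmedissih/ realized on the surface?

[ɾ]

Rule 1 applies to /d/ (between /e/ and /i/: between two vowels) → [ɾ].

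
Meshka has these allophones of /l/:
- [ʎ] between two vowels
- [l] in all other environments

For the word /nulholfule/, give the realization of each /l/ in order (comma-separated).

Occurrence 1 (position 3): no conditioning environment matches → elsewhere allophone [l].
Occurrence 2 (position 6): no conditioning environment matches → elsewhere allophone [l].
Occurrence 3 (position 9): between two vowels → [ʎ].

[l], [l], [ʎ]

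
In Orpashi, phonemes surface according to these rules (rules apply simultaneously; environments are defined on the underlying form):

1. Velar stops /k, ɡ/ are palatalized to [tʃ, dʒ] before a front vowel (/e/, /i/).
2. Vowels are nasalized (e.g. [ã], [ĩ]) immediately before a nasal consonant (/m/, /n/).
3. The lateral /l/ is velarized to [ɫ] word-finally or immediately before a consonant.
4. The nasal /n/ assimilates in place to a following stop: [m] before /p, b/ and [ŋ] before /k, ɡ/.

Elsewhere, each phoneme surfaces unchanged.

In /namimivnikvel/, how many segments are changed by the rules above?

Segments that undergo a rule: /a/ → [ã] (rule 2); /i/ → [ĩ] (rule 2); /l/ → [ɫ] (rule 3).
All other segments surface unchanged.

3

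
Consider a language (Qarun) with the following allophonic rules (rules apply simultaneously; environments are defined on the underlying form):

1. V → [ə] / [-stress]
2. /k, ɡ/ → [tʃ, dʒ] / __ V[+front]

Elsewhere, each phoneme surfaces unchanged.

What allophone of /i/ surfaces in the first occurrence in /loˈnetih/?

/i/ (between /t/ and /h/) occurs in an unstressed syllable → [ə] by rule 1.

[ə]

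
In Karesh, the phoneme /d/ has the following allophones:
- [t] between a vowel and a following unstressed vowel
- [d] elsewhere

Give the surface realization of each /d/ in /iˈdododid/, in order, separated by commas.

[d], [t], [t], [d]

Occurrence 1 (position 2): no conditioning environment matches → elsewhere allophone [d].
Occurrence 2 (position 4): between a vowel and a following unstressed vowel → [t].
Occurrence 3 (position 6): between a vowel and a following unstressed vowel → [t].
Occurrence 4 (position 8): no conditioning environment matches → elsewhere allophone [d].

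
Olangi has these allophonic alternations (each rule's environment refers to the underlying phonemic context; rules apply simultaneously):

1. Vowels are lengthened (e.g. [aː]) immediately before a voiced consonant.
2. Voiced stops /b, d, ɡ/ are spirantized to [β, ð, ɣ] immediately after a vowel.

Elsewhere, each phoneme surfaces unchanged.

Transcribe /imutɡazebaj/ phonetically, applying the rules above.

/i/ — word-initial, before a voiced consonant — surfaces as [iː] (rule 1).
/m/ stays [m].
/u/ — between /m/ and /t/; rule 1 does not apply here → [u].
/t/ stays [t].
/ɡ/ (between /t/ and /a/) fails the environment for rule 2, so it stays [ɡ].
/a/ meets the environment for rule 1 (before a voiced consonant) → [aː].
/z/ (between /a/ and /e/): no rule targets it → [z].
/e/ (between /z/ and /b/) occurs before a voiced consonant → [eː] by rule 1.
/b/ meets the environment for rule 2 (immediately after a vowel) → [β].
Rule 1 applies to /a/ (between /b/ and /j/: before a voiced consonant) → [aː].
/j/ (word-final) is unaffected → [j].

[iːmutɡaːzeːβaːj]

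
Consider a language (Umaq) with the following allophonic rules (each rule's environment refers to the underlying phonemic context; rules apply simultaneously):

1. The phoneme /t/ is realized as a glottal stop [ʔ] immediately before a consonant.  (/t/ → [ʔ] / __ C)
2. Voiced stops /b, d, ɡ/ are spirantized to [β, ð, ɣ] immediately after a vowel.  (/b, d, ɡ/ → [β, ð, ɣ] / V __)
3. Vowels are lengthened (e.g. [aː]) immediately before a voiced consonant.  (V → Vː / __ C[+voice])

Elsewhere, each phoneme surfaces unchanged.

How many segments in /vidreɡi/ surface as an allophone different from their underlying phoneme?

4

Segments that undergo a rule: /i/ → [iː] (rule 3); /d/ → [ð] (rule 2); /e/ → [eː] (rule 3); /ɡ/ → [ɣ] (rule 2).
All other segments surface unchanged.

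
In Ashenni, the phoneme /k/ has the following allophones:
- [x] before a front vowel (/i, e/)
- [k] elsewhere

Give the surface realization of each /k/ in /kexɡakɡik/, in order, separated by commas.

Occurrence 1 (position 1): before a front vowel (/i, e/) → [x].
Occurrence 2 (position 6): no conditioning environment matches → elsewhere allophone [k].
Occurrence 3 (position 9): no conditioning environment matches → elsewhere allophone [k].

[x], [k], [k]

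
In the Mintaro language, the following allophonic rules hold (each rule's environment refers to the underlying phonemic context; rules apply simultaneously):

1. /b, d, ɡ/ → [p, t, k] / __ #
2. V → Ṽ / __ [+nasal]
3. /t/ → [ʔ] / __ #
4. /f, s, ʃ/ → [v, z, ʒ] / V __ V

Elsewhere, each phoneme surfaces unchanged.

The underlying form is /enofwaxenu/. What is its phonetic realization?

[ẽnofwaxẽnu]

/e/ (word-initial) occurs before a nasal consonant → [ẽ] by rule 2.
/n/ (between /e/ and /o/): no rule targets it → [n].
/o/ (between /n/ and /f/) fails the environment for rule 2, so it stays [o].
/f/ (between /o/ and /w/) is in the target of rule 4 but the environment (between two vowels) is not met → [f].
/w/ stays [w].
/a/ — between /w/ and /x/; rule 2 does not apply here → [a].
/x/ (between /a/ and /e/): no rule targets it → [x].
/e/ — between /x/ and /n/, before a nasal consonant — surfaces as [ẽ] (rule 2).
/n/ stays [n].
/u/ — word-final; rule 2 does not apply here → [u].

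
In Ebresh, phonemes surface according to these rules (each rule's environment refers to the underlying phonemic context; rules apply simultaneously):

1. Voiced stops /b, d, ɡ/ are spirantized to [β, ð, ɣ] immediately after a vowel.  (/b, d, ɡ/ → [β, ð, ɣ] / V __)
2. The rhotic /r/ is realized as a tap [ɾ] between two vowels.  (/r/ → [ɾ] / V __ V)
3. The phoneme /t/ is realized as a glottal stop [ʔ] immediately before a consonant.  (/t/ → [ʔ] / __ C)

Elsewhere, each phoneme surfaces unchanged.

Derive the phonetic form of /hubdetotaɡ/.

/h/ (word-initial) is unaffected → [h].
/u/ (between /h/ and /b/) is unaffected → [u].
/b/ (between /u/ and /d/) occurs immediately after a vowel → [β] by rule 1.
/d/ — between /b/ and /e/; rule 1 does not apply here → [d].
/e/ stays [e].
/t/ (between /e/ and /o/) is in the target of rule 3 but the environment (immediately before a consonant) is not met → [t].
/o/ — not in any rule's target class → [o].
/t/ — between /o/ and /a/; rule 3 does not apply here → [t].
/a/ — not in any rule's target class → [a].
/ɡ/ — word-final, immediately after a vowel — surfaces as [ɣ] (rule 1).

[huβdetotaɣ]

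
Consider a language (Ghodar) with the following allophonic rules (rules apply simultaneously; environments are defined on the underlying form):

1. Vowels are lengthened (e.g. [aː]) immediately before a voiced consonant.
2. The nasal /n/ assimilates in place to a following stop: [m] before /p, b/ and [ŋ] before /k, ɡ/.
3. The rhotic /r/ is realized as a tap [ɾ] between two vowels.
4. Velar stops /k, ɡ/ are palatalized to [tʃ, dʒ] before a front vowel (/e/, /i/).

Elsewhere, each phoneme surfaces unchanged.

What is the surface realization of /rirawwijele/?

/r/ (word-initial) fails the environment for rule 3, so it stays [r].
/i/ meets the environment for rule 1 (before a voiced consonant) → [iː].
/r/ meets the environment for rule 3 (between two vowels) → [ɾ].
/a/ meets the environment for rule 1 (before a voiced consonant) → [aː].
/w/ — not in any rule's target class → [w].
/w/ stays [w].
/i/ meets the environment for rule 1 (before a voiced consonant) → [iː].
/j/ (between /i/ and /e/): no rule targets it → [j].
Rule 1 applies to /e/ (between /j/ and /l/: before a voiced consonant) → [eː].
/l/ stays [l].
/e/ (word-final) fails the environment for rule 1, so it stays [e].

[riːɾaːwwiːjeːle]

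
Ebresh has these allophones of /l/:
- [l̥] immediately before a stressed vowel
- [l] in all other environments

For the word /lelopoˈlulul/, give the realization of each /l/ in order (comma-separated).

[l], [l], [l̥], [l], [l]

Occurrence 1 (position 1): no conditioning environment matches → elsewhere allophone [l].
Occurrence 2 (position 3): no conditioning environment matches → elsewhere allophone [l].
Occurrence 3 (position 7): immediately before a stressed vowel → [l̥].
Occurrence 4 (position 9): no conditioning environment matches → elsewhere allophone [l].
Occurrence 5 (position 11): no conditioning environment matches → elsewhere allophone [l].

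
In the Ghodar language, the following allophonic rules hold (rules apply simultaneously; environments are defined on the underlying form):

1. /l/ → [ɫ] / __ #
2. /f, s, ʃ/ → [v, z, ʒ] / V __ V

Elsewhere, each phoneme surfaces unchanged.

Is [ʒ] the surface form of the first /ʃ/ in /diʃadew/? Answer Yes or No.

Yes

/ʃ/ — between /i/ and /a/, between two vowels — surfaces as [ʒ] (rule 2).
The actual realization is [ʒ], which matches [ʒ].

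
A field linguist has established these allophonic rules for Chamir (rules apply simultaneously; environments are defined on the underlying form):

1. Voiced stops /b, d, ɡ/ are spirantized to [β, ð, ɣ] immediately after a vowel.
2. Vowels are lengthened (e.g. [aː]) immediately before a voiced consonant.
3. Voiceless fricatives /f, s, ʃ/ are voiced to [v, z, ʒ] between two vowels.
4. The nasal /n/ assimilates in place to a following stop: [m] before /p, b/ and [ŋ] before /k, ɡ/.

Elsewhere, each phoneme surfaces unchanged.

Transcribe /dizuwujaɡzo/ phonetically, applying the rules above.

[diːzuːwuːjaːɣzo]

/d/ (word-initial) fails the environment for rule 1, so it stays [d].
/i/ — between /d/ and /z/, before a voiced consonant — surfaces as [iː] (rule 2).
/z/ (between /i/ and /u/) is unaffected → [z].
Rule 2 applies to /u/ (between /z/ and /w/: before a voiced consonant) → [uː].
/w/ (between /u/ and /u/) is unaffected → [w].
Rule 2 applies to /u/ (between /w/ and /j/: before a voiced consonant) → [uː].
/j/ — not in any rule's target class → [j].
/a/ (between /j/ and /ɡ/): before a voiced consonant, so rule 2 applies → [aː].
Rule 1 applies to /ɡ/ (between /a/ and /z/: immediately after a vowel) → [ɣ].
/z/ stays [z].
/o/ (word-final) is in the target of rule 2 but the environment (before a voiced consonant) is not met → [o].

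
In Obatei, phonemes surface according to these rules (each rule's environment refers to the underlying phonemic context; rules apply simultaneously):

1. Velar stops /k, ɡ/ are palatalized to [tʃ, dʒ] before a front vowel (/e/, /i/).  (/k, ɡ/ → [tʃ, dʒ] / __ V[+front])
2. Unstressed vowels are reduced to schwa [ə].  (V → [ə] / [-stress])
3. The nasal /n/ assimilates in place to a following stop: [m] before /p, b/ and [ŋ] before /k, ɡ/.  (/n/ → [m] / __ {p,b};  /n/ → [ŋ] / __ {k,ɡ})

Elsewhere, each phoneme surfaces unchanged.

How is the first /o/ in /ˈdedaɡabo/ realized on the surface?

[ə]

/o/ — word-final, in an unstressed syllable — surfaces as [ə] (rule 2).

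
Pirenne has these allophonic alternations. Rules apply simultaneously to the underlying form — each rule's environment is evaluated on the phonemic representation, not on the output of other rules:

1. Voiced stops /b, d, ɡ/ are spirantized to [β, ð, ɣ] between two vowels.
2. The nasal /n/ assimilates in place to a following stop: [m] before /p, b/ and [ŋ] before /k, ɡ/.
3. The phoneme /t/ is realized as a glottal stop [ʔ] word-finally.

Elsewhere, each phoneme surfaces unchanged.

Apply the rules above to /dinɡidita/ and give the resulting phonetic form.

[diŋɡiðita]

/d/ — word-initial; rule 1 does not apply here → [d].
/i/ — not in any rule's target class → [i].
Rule 2 applies to /n/ (between /i/ and /ɡ/: before a labial or velar stop) → [ŋ].
/ɡ/ — between /n/ and /i/; rule 1 does not apply here → [ɡ].
/i/ stays [i].
/d/ meets the environment for rule 1 (between two vowels) → [ð].
/i/ stays [i].
/t/ — between /i/ and /a/; rule 3 does not apply here → [t].
/a/ (word-final) is unaffected → [a].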